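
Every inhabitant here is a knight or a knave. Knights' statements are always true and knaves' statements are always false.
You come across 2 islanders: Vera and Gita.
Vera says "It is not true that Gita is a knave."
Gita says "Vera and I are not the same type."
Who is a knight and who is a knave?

Vera is a knave and Gita is a knave.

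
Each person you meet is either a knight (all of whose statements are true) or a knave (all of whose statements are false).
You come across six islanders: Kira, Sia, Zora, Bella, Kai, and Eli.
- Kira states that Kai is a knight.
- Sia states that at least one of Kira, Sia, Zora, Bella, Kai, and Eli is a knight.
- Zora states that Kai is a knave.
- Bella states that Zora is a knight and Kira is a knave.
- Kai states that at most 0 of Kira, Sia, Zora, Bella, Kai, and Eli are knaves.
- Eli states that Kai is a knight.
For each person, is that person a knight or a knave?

As a knave, Kira's statement "Kai is a knight" should be false; it is.
Sia is a knight, so "at least one of Kira, Sia, Zora, Bella, Kai, and Eli is a knight" must be true — and it is.
Since Zora is a knight, "Kai is a knave" needs to be true, which holds.
Bella (knight): "Zora is a knight and Kira is a knave" — true. ✓
Kai (knave): "at most 0 of Kira, Sia, Zora, Bella, Kai, and Eli are knaves" — false. ✓
Eli is a knave; "Kai is a knight" is false, as required.

Kira is a knave, Sia is a knight, Zora is a knight, Bella is a knight, Kai is a knave, and Eli is a knave.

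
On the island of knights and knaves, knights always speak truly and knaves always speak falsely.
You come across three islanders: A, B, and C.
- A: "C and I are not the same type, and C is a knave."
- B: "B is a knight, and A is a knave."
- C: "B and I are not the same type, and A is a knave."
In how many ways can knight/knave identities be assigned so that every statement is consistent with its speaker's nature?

3

Consistent assignments:
  A=knight, B=knave, C=knave
  A=knave, B=knave, C=knight
  A=knave, B=knave, C=knave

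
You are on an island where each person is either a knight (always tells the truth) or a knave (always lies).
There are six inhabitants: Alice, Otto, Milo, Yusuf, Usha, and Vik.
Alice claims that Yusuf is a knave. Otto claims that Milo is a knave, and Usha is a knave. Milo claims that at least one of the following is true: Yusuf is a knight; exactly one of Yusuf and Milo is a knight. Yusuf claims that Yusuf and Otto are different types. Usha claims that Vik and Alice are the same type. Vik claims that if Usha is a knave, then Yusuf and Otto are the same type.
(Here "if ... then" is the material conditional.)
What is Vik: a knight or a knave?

Vik is a knight.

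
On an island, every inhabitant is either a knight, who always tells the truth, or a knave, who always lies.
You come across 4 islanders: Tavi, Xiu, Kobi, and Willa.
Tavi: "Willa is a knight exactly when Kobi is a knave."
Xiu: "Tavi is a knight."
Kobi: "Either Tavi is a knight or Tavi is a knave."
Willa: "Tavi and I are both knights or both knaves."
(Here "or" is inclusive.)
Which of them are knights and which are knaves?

Knights: Tavi, Xiu, and Kobi. Knaves: Willa.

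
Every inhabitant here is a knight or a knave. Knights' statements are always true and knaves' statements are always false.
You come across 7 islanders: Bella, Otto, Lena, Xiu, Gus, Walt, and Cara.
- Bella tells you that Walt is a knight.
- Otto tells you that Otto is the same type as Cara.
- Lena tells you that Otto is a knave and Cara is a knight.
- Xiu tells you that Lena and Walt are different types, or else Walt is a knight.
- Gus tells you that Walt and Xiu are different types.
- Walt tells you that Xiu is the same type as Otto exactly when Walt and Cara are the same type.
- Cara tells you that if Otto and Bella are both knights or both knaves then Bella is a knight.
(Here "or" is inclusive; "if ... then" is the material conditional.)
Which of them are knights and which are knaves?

Bella is a knight, so "Walt is a knight" must be true — and it is.
Otto is a knight, so "Otto is the same type as Cara" must be true — and it is.
Lena is a knave, so "Otto is a knave and Cara is a knight" must be False — and it is.
Xiu is a knight; "Lena and Walt are different types, or else Walt is a knight" is true, as required.
Gus is a knave, and the claim "Walt and Xiu are different types" is indeed False.
Walt is a knight; "Xiu is the same type as Otto exactly when Walt and Cara are the same type" is true, as required.
Since Cara is a knight, "if Otto and Bella are both knights or both knaves then Bella is a knight" needs to be true, which holds.

Knights: Bella, Otto, Xiu, Walt, and Cara. Knaves: Lena and Gus.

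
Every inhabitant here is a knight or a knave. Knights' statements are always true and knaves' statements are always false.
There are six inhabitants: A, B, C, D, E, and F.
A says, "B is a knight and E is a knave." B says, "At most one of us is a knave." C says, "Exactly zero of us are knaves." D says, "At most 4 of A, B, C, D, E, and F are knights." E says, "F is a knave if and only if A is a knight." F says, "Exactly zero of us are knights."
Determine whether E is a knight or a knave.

Consistent assignments: {A=knave, B=knave, C=knave, D=knight, E=knave, F=knave}
In every consistent assignment, E is a knave.

E is a knave.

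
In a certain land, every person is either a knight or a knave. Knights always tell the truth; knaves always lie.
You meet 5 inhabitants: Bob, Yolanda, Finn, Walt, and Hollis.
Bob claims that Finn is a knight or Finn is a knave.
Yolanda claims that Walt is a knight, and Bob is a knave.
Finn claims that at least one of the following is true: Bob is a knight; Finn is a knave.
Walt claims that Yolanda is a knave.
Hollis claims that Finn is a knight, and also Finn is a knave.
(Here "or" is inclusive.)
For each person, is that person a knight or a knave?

Since Bob is a knight, "Finn is a knight or Finn is a knave" needs to be True, which holds.
Since Yolanda is a knave, "Walt is a knight, and Bob is a knave" needs to be False, which holds.
Since Finn is a knight, "at least one of the following is true: Bob is a knight; Finn is a knave" needs to be True, which holds.
Since Walt is a knight, "Yolanda is a knave" needs to be True, which holds.
Hollis is a knave, so "Finn is a knight, and also Finn is a knave" must be False — and it is.

Knights: Bob, Finn, and Walt. Knaves: Yolanda and Hollis.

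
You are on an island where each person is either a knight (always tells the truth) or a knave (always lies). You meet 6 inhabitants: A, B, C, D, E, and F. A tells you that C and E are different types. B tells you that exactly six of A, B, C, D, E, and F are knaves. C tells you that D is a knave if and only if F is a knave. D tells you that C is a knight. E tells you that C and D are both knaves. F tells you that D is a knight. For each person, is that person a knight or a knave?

A is a knight, B is a knave, C is a knight, D is a knight, E is a knave, and F is a knight.

As a knight, A's statement "C and E are different types" should be True; it is.
B (knave): "exactly six of A, B, C, D, E, and F are knaves" — false. ✓
As a knight, C's statement "D is a knave if and only if F is a knave" should be True; it is.
Since D is a knight, "C is a knight" needs to be True, which holds.
Since E is a knave, "C and D are both knaves" needs to be false, which holds.
As a knight, F's statement "D is a knight" should be True; it is.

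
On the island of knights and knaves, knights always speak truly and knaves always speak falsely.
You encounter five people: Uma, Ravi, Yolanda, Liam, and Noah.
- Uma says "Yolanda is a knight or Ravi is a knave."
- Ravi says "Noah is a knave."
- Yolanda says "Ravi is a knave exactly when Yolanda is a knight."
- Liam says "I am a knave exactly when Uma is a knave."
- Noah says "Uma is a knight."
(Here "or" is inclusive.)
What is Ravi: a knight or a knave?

Ravi is a knave.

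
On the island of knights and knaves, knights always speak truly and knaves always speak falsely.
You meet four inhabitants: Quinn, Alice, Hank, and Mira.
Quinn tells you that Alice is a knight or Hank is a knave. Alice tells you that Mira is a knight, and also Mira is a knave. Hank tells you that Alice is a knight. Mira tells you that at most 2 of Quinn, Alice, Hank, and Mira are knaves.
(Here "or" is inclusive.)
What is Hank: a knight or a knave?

Hank is a knave.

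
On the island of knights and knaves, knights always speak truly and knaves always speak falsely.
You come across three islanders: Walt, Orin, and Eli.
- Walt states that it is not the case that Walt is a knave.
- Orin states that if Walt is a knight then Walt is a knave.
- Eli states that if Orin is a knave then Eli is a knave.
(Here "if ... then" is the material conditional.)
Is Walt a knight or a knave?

Consistent assignments: {Walt=knave, Orin=knight, Eli=knight}
In every consistent assignment, Walt is a knave.

Walt is a knave.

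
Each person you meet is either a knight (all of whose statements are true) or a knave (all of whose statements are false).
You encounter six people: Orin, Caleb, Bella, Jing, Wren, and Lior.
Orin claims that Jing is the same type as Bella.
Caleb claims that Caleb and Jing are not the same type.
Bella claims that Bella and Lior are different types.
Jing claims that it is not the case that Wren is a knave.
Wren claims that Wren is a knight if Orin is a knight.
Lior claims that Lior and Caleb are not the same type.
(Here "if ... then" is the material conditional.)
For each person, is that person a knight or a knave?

Orin is a knight, so "Jing is the same type as Bella" must be True — and it is.
Caleb (knave): "Caleb and Jing are not the same type" — false. ✓
Since Bella is a knave, "Bella and Lior are different types" needs to be false, which holds.
As a knave, Jing's statement "it is not the case that Wren is a knave" should be false; it is.
Wren is a knave, and the claim "Wren is a knight if Orin is a knight" is indeed false.
Lior is a knave, and the claim "Lior and Caleb are not the same type" is indeed false.

Knights: Orin. Knaves: Caleb, Bella, Jing, Wren, and Lior.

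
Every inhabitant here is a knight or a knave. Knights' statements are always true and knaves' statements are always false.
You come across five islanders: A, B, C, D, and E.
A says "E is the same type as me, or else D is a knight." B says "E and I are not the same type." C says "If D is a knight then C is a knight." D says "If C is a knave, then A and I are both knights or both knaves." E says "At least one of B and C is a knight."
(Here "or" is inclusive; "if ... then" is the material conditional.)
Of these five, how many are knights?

2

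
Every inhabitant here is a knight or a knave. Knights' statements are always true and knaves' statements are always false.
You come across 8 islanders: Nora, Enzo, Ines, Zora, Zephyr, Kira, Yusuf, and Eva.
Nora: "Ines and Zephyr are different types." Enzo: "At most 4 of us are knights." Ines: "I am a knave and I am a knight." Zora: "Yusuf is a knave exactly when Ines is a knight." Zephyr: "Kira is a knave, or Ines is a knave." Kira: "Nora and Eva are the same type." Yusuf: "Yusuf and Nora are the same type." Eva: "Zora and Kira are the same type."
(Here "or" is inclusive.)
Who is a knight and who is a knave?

Nora is a knight, Enzo is a knave, Ines is a knave, Zora is a knight, Zephyr is a knight, Kira is a knight, Yusuf is a knight, and Eva is a knight.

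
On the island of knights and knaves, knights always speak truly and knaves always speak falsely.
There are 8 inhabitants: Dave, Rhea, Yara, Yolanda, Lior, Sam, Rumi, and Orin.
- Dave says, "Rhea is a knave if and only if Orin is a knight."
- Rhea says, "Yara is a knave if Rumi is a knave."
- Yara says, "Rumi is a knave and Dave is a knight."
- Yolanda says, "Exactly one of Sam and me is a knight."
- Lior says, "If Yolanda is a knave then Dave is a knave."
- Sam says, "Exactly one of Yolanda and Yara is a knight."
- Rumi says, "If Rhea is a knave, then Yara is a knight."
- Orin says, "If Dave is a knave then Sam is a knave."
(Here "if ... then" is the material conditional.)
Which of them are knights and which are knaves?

Dave is a knave; "Rhea is a knave if and only if Orin is a knight" is False, as required.
As a knight, Rhea's statement "Yara is a knave if Rumi is a knave" should be true; it is.
Since Yara is a knave, "Rumi is a knave and Dave is a knight" needs to be False, which holds.
As a knave, Yolanda's statement "exactly one of Sam and me is a knight" should be False; it is.
Lior is a knight, and the claim "if Yolanda is a knave then Dave is a knave" is indeed true.
As a knave, Sam's statement "exactly one of Yolanda and Yara is a knight" should be False; it is.
Rumi (knight): "if Rhea is a knave, then Yara is a knight" — true. ✓
Orin (knight): "if Dave is a knave then Sam is a knave" — true. ✓

Dave is a knave, Rhea is a knight, Yara is a knave, Yolanda is a knave, Lior is a knight, Sam is a knave, Rumi is a knight, and Orin is a knight.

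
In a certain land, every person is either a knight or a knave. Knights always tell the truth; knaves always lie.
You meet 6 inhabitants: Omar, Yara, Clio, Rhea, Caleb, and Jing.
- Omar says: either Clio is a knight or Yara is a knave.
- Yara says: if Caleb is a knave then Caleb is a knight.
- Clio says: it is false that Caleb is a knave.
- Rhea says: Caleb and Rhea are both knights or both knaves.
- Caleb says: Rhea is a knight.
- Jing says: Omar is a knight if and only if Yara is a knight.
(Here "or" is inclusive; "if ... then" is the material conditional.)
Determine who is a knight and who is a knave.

Knights: Omar, Yara, Clio, Rhea, Caleb, and Jing. Knaves: none.

As a knight, Omar's statement "either Clio is a knight or Yara is a knave" should be true; it is.
Since Yara is a knight, "if Caleb is a knave then Caleb is a knight" needs to be true, which holds.
Since Clio is a knight, "it is false that Caleb is a knave" needs to be true, which holds.
Since Rhea is a knight, "Caleb and Rhea are both knights or both knaves" needs to be true, which holds.
Since Caleb is a knight, "Rhea is a knight" needs to be true, which holds.
As a knight, Jing's statement "Omar is a knight if and only if Yara is a knight" should be true; it is.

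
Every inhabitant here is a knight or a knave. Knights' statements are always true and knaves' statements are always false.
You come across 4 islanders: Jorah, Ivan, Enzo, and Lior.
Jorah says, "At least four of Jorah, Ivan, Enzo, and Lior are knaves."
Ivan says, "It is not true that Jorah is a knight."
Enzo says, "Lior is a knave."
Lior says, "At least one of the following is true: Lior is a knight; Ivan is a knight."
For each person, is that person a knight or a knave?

Knights: Ivan and Lior. Knaves: Jorah and Enzo.

Jorah (knave): "at least four of Jorah, Ivan, Enzo, and Lior are knaves" — false. ✓
Ivan is a knight, and the claim "it is not true that Jorah is a knight" is indeed True.
As a knave, Enzo's statement "Lior is a knave" should be false; it is.
Lior (knight): "at least one of the following is true: Lior is a knight; Ivan is a knight" — True. ✓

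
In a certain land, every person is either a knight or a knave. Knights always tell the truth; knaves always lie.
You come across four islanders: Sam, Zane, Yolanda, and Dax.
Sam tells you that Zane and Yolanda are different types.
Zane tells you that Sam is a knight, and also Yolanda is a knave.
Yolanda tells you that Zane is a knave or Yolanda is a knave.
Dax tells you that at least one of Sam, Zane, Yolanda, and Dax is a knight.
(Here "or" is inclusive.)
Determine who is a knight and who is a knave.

Suppose Sam is a knave. Then Sam's statement "Zane and Yolanda are different types" would have to be false. Checking the 8 ways to assign the others, none is consistent with every speaker.
(For instance, with Zane=knave, Yolanda=knight, Dax=knight, Sam's claim "Zane and Yolanda are different types" comes out true where it would need to be false.)
So Sam must be a knight, making "Zane and Yolanda are different types" true. Taking Sam=knight, Zane=knave, Yolanda=knight, Dax=knight, each remaining statement checks out:
  Zane (knave): "Sam is a knight, and also Yolanda is a knave" — false. ✓
  Yolanda (knight): "Zane is a knave or Yolanda is a knave" — true. ✓
  Dax (knight): "at least one of Sam, Zane, Yolanda, and Dax is a knight" — true. ✓
This is the unique consistent assignment.

Knights: Sam, Yolanda, and Dax. Knaves: Zane.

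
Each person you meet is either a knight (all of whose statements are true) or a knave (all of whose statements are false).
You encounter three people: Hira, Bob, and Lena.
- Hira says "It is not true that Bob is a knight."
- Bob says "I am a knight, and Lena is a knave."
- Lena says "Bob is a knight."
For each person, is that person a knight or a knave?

Hira is a knight, Bob is a knave, and Lena is a knave.

Hira is a knight, and the claim "it is not true that Bob is a knight" is indeed true.
Bob (knave): "I am a knight, and Lena is a knave" — false. ✓
Lena is a knave; "Bob is a knight" is false, as required.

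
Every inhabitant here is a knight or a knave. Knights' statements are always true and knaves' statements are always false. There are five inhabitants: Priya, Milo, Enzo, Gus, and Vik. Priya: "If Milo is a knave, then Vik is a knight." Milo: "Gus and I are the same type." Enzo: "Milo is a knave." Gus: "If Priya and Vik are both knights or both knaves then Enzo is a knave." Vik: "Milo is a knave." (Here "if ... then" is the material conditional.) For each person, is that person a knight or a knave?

Priya is a knight, Milo is a knight, Enzo is a knave, Gus is a knight, and Vik is a knave.

Since Priya is a knight, "if Milo is a knave, then Vik is a knight" needs to be True, which holds.
Milo is a knight, and the claim "Gus and I are the same type" is indeed True.
Enzo is a knave; "Milo is a knave" is false, as required.
Since Gus is a knight, "if Priya and Vik are both knights or both knaves then Enzo is a knave" needs to be True, which holds.
Vik is a knave, and the claim "Milo is a knave" is indeed false.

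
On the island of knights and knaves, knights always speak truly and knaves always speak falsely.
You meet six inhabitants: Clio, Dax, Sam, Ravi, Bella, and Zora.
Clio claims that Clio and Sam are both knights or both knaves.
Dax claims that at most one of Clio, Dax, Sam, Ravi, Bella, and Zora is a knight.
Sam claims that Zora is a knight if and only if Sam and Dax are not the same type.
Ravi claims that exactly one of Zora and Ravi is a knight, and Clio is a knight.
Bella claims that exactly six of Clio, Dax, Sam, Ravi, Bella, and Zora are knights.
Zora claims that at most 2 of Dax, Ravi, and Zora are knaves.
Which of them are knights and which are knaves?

Clio is a knave, Dax is a knave, Sam is a knight, Ravi is a knave, Bella is a knave, and Zora is a knight.

Since Clio is a knave, "Clio and Sam are both knights or both knaves" needs to be False, which holds.
Since Dax is a knave, "at most one of Clio, Dax, Sam, Ravi, Bella, and Zora is a knight" needs to be False, which holds.
Sam is a knight, so "Zora is a knight if and only if Sam and Dax are not the same type" must be true — and it is.
As a knave, Ravi's statement "exactly one of Zora and Ravi is a knight, and Clio is a knight" should be False; it is.
Bella is a knave; "exactly six of Clio, Dax, Sam, Ravi, Bella, and Zora are knights" is False, as required.
Zora is a knight, so "at most 2 of Dax, Ravi, and Zora are knaves" must be true — and it is.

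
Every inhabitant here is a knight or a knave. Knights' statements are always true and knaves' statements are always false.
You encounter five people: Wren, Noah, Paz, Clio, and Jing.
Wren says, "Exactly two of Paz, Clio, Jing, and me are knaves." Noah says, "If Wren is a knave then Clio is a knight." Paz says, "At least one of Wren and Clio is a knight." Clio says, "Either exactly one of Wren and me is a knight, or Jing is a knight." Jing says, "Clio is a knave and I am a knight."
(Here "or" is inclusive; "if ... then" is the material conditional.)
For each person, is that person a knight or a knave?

Wren is a knave, Noah is a knave, Paz is a knave, Clio is a knave, and Jing is a knave.

Suppose Wren is a knight. Then Wren's statement "exactly two of Paz, Clio, Jing, and me are knaves" would have to be true. Checking the 16 ways to assign the others, none is consistent with every speaker.
(For instance, with Noah=knave, Paz=knave, Clio=knave, Jing=knave, Wren's claim "exactly two of Paz, Clio, Jing, and me are knaves" comes out false where it would need to be true.)
So Wren must be a knave, making "exactly two of Paz, Clio, Jing, and me are knaves" false. Taking Wren=knave, Noah=knave, Paz=knave, Clio=knave, Jing=knave, each remaining statement checks out:
  Noah (knave): "if Wren is a knave then Clio is a knight" — false. ✓
  Paz (knave): "at least one of Wren and Clio is a knight" — false. ✓
  Clio (knave): "either exactly one of Wren and me is a knight, or Jing is a knight" — false. ✓
  Jing (knave): "Clio is a knave and I am a knight" — false. ✓
This is the unique consistent assignment.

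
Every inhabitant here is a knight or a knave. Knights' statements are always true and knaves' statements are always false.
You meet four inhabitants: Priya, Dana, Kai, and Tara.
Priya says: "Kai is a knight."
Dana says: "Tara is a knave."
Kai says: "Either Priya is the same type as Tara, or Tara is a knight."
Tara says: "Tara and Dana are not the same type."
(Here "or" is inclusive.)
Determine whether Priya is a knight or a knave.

Priya is a knight.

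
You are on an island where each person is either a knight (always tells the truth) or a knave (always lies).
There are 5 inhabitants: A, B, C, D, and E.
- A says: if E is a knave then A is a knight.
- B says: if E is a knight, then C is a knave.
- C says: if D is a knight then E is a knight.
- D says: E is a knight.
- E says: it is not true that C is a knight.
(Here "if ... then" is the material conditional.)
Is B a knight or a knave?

B is a knight.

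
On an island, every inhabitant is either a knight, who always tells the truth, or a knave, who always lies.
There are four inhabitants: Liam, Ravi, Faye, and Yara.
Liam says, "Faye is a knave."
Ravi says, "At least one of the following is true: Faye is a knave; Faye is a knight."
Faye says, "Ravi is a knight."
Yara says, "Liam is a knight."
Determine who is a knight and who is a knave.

Knights: Ravi and Faye. Knaves: Liam and Yara.

Liam is a knave; "Faye is a knave" is False, as required.
Ravi is a knight; "at least one of the following is true: Faye is a knave; Faye is a knight" is true, as required.
Since Faye is a knight, "Ravi is a knight" needs to be true, which holds.
Yara is a knave, so "Liam is a knight" must be False — and it is.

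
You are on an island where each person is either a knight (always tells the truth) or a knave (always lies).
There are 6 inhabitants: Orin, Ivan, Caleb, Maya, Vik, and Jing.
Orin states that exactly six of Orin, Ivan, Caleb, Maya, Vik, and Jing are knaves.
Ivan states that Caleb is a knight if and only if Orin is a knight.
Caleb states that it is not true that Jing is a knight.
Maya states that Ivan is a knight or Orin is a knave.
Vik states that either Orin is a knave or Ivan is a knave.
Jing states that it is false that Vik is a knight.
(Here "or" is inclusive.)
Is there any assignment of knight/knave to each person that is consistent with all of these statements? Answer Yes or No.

Yes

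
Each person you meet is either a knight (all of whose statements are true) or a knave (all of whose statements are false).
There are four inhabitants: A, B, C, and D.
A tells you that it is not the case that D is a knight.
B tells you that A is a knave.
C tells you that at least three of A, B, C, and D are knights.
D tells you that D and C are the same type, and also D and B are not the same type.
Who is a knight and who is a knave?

Suppose A is a knave. Then A's statement "it is not the case that D is a knight" would have to be false. Checking the 8 ways to assign the others, none is consistent with every speaker.
(For instance, with B=knave, C=knave, D=knave, A's claim "it is not the case that D is a knight" comes out true where it would need to be false.)
So A must be a knight, making "it is not the case that D is a knight" true. Taking A=knight, B=knave, C=knave, D=knave, each remaining statement checks out:
  B (knave): "A is a knave" — false. ✓
  C (knave): "at least three of A, B, C, and D are knights" — false. ✓
  D (knave): "D and C are the same type, and also D and B are not the same type" — false. ✓
This is the unique consistent assignment.

Knights: A. Knaves: B, C, and D.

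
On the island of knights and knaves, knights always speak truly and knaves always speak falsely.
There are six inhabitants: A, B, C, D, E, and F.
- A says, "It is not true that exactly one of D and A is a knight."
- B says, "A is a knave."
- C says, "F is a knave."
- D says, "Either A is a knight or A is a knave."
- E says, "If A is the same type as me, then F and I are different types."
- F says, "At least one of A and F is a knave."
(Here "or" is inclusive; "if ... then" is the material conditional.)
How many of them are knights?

The unique consistent assignment is A=knave, B=knight, C=knave, D=knight, E=knight, F=knight.
That has 4 knights.

4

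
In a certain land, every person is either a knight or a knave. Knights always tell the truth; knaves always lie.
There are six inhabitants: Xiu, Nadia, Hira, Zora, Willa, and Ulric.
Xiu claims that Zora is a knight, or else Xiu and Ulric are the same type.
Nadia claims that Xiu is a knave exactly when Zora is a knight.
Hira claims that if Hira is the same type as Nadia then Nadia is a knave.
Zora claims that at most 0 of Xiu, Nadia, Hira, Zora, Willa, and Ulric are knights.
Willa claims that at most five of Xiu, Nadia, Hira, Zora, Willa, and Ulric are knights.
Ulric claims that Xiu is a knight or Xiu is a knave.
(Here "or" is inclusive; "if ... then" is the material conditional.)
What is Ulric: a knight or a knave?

Ulric is a knight.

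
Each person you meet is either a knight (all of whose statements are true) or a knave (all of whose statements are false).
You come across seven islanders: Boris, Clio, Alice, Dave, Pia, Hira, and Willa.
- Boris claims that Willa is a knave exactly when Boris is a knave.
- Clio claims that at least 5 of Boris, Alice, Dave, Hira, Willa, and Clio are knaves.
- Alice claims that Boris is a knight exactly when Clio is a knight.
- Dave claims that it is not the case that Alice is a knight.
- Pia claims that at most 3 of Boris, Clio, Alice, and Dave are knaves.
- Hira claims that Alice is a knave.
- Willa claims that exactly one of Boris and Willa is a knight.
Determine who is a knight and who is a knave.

Knights: Alice, Pia, and Willa. Knaves: Boris, Clio, Dave, and Hira.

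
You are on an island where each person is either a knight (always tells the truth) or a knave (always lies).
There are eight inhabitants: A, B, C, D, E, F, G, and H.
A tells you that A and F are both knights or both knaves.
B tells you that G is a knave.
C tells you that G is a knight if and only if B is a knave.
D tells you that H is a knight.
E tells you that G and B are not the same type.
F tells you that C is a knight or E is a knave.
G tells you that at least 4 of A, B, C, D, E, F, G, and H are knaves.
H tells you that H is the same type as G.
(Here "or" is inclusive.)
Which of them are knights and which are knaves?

A is a knave, B is a knave, C is a knight, D is a knave, E is a knight, F is a knight, G is a knight, and H is a knave.

Since A is a knave, "A and F are both knights or both knaves" needs to be False, which holds.
Since B is a knave, "G is a knave" needs to be False, which holds.
Since C is a knight, "G is a knight if and only if B is a knave" needs to be True, which holds.
D is a knave, so "H is a knight" must be False — and it is.
Since E is a knight, "G and B are not the same type" needs to be True, which holds.
F is a knight; "C is a knight or E is a knave" is True, as required.
As a knight, G's statement "at least 4 of A, B, C, D, E, F, G, and H are knaves" should be True; it is.
H is a knave; "H is the same type as G" is False, as required.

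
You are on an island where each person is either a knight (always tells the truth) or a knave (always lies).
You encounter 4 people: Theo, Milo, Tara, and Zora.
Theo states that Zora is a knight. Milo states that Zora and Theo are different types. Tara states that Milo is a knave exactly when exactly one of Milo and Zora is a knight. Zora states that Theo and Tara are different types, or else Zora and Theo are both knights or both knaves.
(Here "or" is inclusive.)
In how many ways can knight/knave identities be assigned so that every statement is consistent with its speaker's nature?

1

Consistent assignments:
  Theo=knight, Milo=knave, Tara=knight, Zora=knight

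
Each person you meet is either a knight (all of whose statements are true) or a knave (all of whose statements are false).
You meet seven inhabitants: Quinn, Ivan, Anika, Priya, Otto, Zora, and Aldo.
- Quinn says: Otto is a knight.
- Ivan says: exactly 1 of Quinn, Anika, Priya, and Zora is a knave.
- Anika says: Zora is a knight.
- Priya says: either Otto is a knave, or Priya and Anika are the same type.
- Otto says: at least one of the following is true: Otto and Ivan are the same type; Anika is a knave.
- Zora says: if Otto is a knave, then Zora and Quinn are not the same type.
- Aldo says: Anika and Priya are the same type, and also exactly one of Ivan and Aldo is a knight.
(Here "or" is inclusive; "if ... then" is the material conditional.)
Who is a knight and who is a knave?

As a knight, Quinn's statement "Otto is a knight" should be True; it is.
Ivan is a knight, so "exactly 1 of Quinn, Anika, Priya, and Zora is a knave" must be True — and it is.
Since Anika is a knight, "Zora is a knight" needs to be True, which holds.
Priya is a knave; "either Otto is a knave, or Priya and Anika are the same type" is false, as required.
Otto (knight): "at least one of the following is true: Otto and Ivan are the same type; Anika is a knave" — True. ✓
As a knight, Zora's statement "if Otto is a knave, then Zora and Quinn are not the same type" should be True; it is.
Aldo is a knave; "Anika and Priya are the same type, and also exactly one of Ivan and Aldo is a knight" is false, as required.

Quinn is a knight, Ivan is a knight, Anika is a knight, Priya is a knave, Otto is a knight, Zora is a knight, and Aldo is a knave.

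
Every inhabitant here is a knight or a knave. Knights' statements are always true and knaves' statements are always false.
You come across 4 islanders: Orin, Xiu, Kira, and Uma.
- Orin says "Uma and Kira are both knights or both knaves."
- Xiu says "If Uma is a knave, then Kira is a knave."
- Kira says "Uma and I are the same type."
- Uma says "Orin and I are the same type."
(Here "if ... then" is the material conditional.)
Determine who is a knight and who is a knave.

As a knight, Orin's statement "Uma and Kira are both knights or both knaves" should be True; it is.
Xiu is a knight, and the claim "if Uma is a knave, then Kira is a knave" is indeed True.
Kira is a knight, so "Uma and I are the same type" must be True — and it is.
Uma is a knight; "Orin and I are the same type" is True, as required.

Orin is a knight, Xiu is a knight, Kira is a knight, and Uma is a knight.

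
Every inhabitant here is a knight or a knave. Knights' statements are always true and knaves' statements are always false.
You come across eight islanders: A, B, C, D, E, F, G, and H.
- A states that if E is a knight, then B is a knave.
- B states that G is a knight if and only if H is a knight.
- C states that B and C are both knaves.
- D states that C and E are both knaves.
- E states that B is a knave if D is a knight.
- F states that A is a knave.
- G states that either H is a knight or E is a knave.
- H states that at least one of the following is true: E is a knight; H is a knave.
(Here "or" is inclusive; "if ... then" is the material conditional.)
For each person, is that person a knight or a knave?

As a knave, A's statement "if E is a knight, then B is a knave" should be False; it is.
B is a knight, so "G is a knight if and only if H is a knight" must be True — and it is.
C (knave): "B and C are both knaves" — False. ✓
D (knave): "C and E are both knaves" — False. ✓
E (knight): "B is a knave if D is a knight" — True. ✓
F is a knight, so "A is a knave" must be True — and it is.
G is a knight, so "either H is a knight or E is a knave" must be True — and it is.
H (knight): "at least one of the following is true: E is a knight; H is a knave" — True. ✓

A is a knave, B is a knight, C is a knave, D is a knave, E is a knight, F is a knight, G is a knight, and H is a knight.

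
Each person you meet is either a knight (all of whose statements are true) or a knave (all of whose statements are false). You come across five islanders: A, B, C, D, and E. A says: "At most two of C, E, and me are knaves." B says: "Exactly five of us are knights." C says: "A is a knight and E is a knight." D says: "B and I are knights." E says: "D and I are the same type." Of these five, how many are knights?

5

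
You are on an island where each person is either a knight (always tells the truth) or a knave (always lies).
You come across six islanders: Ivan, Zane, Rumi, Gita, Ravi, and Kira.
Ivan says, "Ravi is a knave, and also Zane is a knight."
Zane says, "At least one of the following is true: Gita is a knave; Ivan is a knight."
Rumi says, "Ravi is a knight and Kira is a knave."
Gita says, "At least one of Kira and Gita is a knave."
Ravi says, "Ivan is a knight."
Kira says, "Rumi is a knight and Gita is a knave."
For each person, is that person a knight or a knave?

Ivan is a knave; "Ravi is a knave, and also Zane is a knight" is false, as required.
Zane is a knave, and the claim "at least one of the following is true: Gita is a knave; Ivan is a knight" is indeed false.
Rumi (knave): "Ravi is a knight and Kira is a knave" — false. ✓
Gita (knight): "at least one of Kira and Gita is a knave" — true. ✓
Ravi is a knave, so "Ivan is a knight" must be false — and it is.
As a knave, Kira's statement "Rumi is a knight and Gita is a knave" should be false; it is.

Ivan is a knave, Zane is a knave, Rumi is a knave, Gita is a knight, Ravi is a knave, and Kira is a knave.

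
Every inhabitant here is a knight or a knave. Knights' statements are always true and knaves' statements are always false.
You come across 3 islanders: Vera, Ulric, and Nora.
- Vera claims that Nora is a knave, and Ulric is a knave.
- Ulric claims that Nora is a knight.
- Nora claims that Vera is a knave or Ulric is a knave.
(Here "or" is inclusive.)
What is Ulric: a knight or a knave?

Ulric is a knight.

Consistent assignments: {Vera=knave, Ulric=knight, Nora=knight}
In every consistent assignment, Ulric is a knight.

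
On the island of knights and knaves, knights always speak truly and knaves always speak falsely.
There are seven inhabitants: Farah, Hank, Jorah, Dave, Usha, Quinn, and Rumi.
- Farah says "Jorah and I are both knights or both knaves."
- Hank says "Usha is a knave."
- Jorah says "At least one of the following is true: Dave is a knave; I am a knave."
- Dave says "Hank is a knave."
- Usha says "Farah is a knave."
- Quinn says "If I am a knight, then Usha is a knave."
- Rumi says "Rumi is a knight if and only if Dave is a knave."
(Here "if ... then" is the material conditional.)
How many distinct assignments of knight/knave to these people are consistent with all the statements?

2

Consistent assignments:
  Farah=knight, Hank=knight, Jorah=knight, Dave=knave, Usha=knave, Quinn=knight, Rumi=knight
  Farah=knight, Hank=knight, Jorah=knight, Dave=knave, Usha=knave, Quinn=knight, Rumi=knave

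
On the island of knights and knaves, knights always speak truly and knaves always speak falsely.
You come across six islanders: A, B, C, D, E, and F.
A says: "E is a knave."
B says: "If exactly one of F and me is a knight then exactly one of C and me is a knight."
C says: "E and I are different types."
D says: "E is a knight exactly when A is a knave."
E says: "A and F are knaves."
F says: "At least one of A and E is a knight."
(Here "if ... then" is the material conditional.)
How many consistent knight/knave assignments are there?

3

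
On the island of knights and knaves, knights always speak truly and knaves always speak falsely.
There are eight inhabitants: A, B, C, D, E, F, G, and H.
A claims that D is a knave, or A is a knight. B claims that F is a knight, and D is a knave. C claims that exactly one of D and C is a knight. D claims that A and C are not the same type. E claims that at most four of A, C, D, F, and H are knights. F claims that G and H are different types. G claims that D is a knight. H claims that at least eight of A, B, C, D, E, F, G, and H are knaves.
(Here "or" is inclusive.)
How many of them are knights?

The unique consistent assignment is A=knight, B=knave, C=knight, D=knave, E=knight, F=knave, G=knave, H=knave.
That has 3 knights.

3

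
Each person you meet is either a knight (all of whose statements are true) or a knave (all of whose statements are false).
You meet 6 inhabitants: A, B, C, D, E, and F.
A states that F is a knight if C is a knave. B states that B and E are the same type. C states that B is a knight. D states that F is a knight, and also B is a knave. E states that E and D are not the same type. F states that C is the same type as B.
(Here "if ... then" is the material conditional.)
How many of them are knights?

5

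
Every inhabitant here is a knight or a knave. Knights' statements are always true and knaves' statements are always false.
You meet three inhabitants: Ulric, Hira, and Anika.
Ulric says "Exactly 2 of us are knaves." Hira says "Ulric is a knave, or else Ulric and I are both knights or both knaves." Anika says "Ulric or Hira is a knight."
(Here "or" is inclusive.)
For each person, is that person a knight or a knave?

Knights: Hira and Anika. Knaves: Ulric.

Ulric is a knave, and the claim "exactly 2 of us are knaves" is indeed False.
Hira (knight): "Ulric is a knave, or else Ulric and I are both knights or both knaves" — True. ✓
Since Anika is a knight, "Ulric or Hira is a knight" needs to be True, which holds.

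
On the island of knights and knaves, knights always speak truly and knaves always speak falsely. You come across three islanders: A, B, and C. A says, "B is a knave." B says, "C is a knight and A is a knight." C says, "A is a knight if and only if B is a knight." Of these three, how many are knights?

The unique consistent assignment is A=knight, B=knave, C=knave.
That has 1 knight.

1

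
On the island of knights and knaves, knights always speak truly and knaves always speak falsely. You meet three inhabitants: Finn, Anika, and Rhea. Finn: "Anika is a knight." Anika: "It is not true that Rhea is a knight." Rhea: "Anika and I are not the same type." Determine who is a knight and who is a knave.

Finn is a knave, Anika is a knave, and Rhea is a knight.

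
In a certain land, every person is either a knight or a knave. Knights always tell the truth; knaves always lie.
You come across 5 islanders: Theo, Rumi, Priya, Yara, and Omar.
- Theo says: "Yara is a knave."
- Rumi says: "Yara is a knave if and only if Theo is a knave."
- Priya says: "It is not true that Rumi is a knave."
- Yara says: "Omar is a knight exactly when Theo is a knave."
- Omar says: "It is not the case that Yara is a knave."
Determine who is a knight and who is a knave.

Theo (knave): "Yara is a knave" — False. ✓
Rumi is a knave; "Yara is a knave if and only if Theo is a knave" is False, as required.
Priya is a knave, so "it is not true that Rumi is a knave" must be False — and it is.
Yara is a knight; "Omar is a knight exactly when Theo is a knave" is true, as required.
As a knight, Omar's statement "it is not the case that Yara is a knave" should be true; it is.

Knights: Yara and Omar. Knaves: Theo, Rumi, and Priya.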